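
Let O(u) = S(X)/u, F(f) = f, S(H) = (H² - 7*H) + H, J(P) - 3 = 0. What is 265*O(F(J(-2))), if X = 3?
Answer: -795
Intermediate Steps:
J(P) = 3 (J(P) = 3 + 0 = 3)
S(H) = H² - 6*H
O(u) = -9/u (O(u) = (3*(-6 + 3))/u = (3*(-3))/u = -9/u)
265*O(F(J(-2))) = 265*(-9/3) = 265*(-9*⅓) = 265*(-3) = -795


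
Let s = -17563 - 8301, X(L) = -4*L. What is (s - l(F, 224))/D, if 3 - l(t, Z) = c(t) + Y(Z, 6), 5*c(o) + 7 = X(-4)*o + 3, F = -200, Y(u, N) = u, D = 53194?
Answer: -131419/265970 ≈ -0.49411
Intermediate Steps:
c(o) = -⅘ + 16*o/5 (c(o) = -7/5 + ((-4*(-4))*o + 3)/5 = -7/5 + (16*o + 3)/5 = -7/5 + (3 + 16*o)/5 = -7/5 + (⅗ + 16*o/5) = -⅘ + 16*o/5)
s = -25864
l(t, Z) = 19/5 - Z - 16*t/5 (l(t, Z) = 3 - ((-⅘ + 16*t/5) + Z) = 3 - (-⅘ + Z + 16*t/5) = 3 + (⅘ - Z - 16*t/5) = 19/5 - Z - 16*t/5)
(s - l(F, 224))/D = (-25864 - (19/5 - 1*224 - 16/5*(-200)))/53194 = (-25864 - (19/5 - 224 + 640))*(1/53194) = (-25864 - 1*2099/5)*(1/53194) = (-25864 - 2099/5)*(1/53194) = -131419/5*1/53194 = -131419/265970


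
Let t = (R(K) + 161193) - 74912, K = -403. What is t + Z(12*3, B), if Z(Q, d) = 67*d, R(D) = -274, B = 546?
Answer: 122589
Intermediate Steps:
t = 86007 (t = (-274 + 161193) - 74912 = 160919 - 74912 = 86007)
t + Z(12*3, B) = 86007 + 67*546 = 86007 + 36582 = 122589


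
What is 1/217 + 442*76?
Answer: 7289465/217 ≈ 33592.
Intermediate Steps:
1/217 + 442*76 = 1/217 + 33592 = 7289465/217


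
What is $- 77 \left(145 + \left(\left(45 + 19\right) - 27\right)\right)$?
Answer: $-14014$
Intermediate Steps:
$- 77 \left(145 + \left(\left(45 + 19\right) - 27\right)\right) = - 77 \left(145 + \left(64 - 27\right)\right) = - 77 \left(145 + 37\right) = \left(-77\right) 182 = -14014$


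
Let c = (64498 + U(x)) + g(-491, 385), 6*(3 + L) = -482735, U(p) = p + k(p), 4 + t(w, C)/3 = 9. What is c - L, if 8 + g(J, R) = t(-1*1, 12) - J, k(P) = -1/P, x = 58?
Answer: 12659615/87 ≈ 1.4551e+5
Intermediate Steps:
t(w, C) = 15 (t(w, C) = -12 + 3*9 = -12 + 27 = 15)
U(p) = p - 1/p
L = -482753/6 (L = -3 + (⅙)*(-482735) = -3 - 482735/6 = -482753/6 ≈ -80459.)
g(J, R) = 7 - J (g(J, R) = -8 + (15 - J) = 7 - J)
c = 3773131/58 (c = (64498 + (58 - 1/58)) + (7 - 1*(-491)) = (64498 + (58 - 1*1/58)) + (7 + 491) = (64498 + (58 - 1/58)) + 498 = (64498 + 3363/58) + 498 = 3744247/58 + 498 = 3773131/58 ≈ 65054.)
c - L = 3773131/58 - 1*(-482753/6) = 3773131/58 + 482753/6 = 12659615/87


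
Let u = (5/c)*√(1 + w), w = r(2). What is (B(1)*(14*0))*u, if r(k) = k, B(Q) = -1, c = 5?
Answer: 0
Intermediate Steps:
w = 2
u = √3 (u = (5/5)*√(1 + 2) = (5*(⅕))*√3 = 1*√3 = √3 ≈ 1.7320)
(B(1)*(14*0))*u = (-14*0)*√3 = (-1*0)*√3 = 0*√3 = 0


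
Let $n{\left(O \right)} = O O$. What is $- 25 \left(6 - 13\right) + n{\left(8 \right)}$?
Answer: $239$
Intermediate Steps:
$n{\left(O \right)} = O^{2}$
$- 25 \left(6 - 13\right) + n{\left(8 \right)} = - 25 \left(6 - 13\right) + 8^{2} = - 25 \left(6 - 13\right) + 64 = \left(-25\right) \left(-7\right) + 64 = 175 + 64 = 239$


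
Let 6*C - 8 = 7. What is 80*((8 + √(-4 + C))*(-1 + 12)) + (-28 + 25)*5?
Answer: 7025 + 440*I*√6 ≈ 7025.0 + 1077.8*I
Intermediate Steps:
C = 5/2 (C = 4/3 + (⅙)*7 = 4/3 + 7/6 = 5/2 ≈ 2.5000)
80*((8 + √(-4 + C))*(-1 + 12)) + (-28 + 25)*5 = 80*((8 + √(-4 + 5/2))*(-1 + 12)) + (-28 + 25)*5 = 80*((8 + √(-3/2))*11) - 3*5 = 80*((8 + I*√6/2)*11) - 15 = 80*(88 + 11*I*√6/2) - 15 = (7040 + 440*I*√6) - 15 = 7025 + 440*I*√6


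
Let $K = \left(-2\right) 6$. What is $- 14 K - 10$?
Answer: $158$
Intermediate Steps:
$K = -12$
$- 14 K - 10 = \left(-14\right) \left(-12\right) - 10 = 168 - 10 = 158$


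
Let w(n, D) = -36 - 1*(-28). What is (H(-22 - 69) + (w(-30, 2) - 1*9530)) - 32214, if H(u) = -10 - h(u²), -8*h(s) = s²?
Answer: 68240865/8 ≈ 8.5301e+6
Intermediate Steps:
w(n, D) = -8 (w(n, D) = -36 + 28 = -8)
h(s) = -s²/8
H(u) = -10 + u⁴/8 (H(u) = -10 - (-1)*(u²)²/8 = -10 - (-1)*u⁴/8 = -10 + u⁴/8)
(H(-22 - 69) + (w(-30, 2) - 1*9530)) - 32214 = ((-10 + (-22 - 69)⁴/8) + (-8 - 1*9530)) - 32214 = ((-10 + (⅛)*(-91)⁴) + (-8 - 9530)) - 32214 = ((-10 + (⅛)*68574961) - 9538) - 32214 = ((-10 + 68574961/8) - 9538) - 32214 = (68574881/8 - 9538) - 32214 = 68498577/8 - 32214 = 68240865/8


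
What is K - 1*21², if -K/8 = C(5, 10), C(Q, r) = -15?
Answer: -321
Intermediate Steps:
K = 120 (K = -8*(-15) = 120)
K - 1*21² = 120 - 1*21² = 120 - 1*441 = 120 - 441 = -321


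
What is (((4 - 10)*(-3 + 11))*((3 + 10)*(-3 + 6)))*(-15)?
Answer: 28080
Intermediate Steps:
(((4 - 10)*(-3 + 11))*((3 + 10)*(-3 + 6)))*(-15) = ((-6*8)*(13*3))*(-15) = -48*39*(-15) = -1872*(-15) = 28080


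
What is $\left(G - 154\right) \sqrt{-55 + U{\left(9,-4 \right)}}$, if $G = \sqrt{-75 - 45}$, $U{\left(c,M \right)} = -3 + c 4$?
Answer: $2 i \sqrt{22} \left(-77 + i \sqrt{30}\right) \approx -51.381 - 722.32 i$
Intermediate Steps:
$U{\left(c,M \right)} = -3 + 4 c$
$G = 2 i \sqrt{30}$ ($G = \sqrt{-120} = 2 i \sqrt{30} \approx 10.954 i$)
$\left(G - 154\right) \sqrt{-55 + U{\left(9,-4 \right)}} = \left(2 i \sqrt{30} - 154\right) \sqrt{-55 + \left(-3 + 4 \cdot 9\right)} = \left(-154 + 2 i \sqrt{30}\right) \sqrt{-55 + \left(-3 + 36\right)} = \left(-154 + 2 i \sqrt{30}\right) \sqrt{-55 + 33} = \left(-154 + 2 i \sqrt{30}\right) \sqrt{-22} = \left(-154 + 2 i \sqrt{30}\right) i \sqrt{22} = i \sqrt{22} \left(-154 + 2 i \sqrt{30}\right)$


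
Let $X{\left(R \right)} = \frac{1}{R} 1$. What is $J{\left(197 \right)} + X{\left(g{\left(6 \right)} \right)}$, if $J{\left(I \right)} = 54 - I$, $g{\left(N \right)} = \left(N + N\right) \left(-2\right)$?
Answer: $- \frac{3433}{24} \approx -143.04$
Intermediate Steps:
$g{\left(N \right)} = - 4 N$ ($g{\left(N \right)} = 2 N \left(-2\right) = - 4 N$)
$X{\left(R \right)} = \frac{1}{R}$
$J{\left(197 \right)} + X{\left(g{\left(6 \right)} \right)} = \left(54 - 197\right) + \frac{1}{\left(-4\right) 6} = \left(54 - 197\right) + \frac{1}{-24} = -143 - \frac{1}{24} = - \frac{3433}{24}$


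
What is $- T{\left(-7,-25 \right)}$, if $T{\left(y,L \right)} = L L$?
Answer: $-625$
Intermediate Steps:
$T{\left(y,L \right)} = L^{2}$
$- T{\left(-7,-25 \right)} = - \left(-25\right)^{2} = \left(-1\right) 625 = -625$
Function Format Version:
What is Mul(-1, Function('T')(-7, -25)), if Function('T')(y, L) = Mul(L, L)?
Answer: -625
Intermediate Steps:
Function('T')(y, L) = Pow(L, 2)
Mul(-1, Function('T')(-7, -25)) = Mul(-1, Pow(-25, 2)) = Mul(-1, 625) = -625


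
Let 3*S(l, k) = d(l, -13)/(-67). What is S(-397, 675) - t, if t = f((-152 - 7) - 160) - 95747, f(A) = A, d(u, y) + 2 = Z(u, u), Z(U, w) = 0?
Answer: 19309268/201 ≈ 96066.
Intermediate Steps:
d(u, y) = -2 (d(u, y) = -2 + 0 = -2)
S(l, k) = 2/201 (S(l, k) = (-2/(-67))/3 = (-2*(-1/67))/3 = (⅓)*(2/67) = 2/201)
t = -96066 (t = ((-152 - 7) - 160) - 95747 = (-159 - 160) - 95747 = -319 - 95747 = -96066)
S(-397, 675) - t = 2/201 - 1*(-96066) = 2/201 + 96066 = 19309268/201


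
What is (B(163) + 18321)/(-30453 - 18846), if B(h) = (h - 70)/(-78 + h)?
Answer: -519126/1396805 ≈ -0.37165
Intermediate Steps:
B(h) = (-70 + h)/(-78 + h)
(B(163) + 18321)/(-30453 - 18846) = ((-70 + 163)/(-78 + 163) + 18321)/(-30453 - 18846) = (93/85 + 18321)/(-49299) = ((1/85)*93 + 18321)*(-1/49299) = (93/85 + 18321)*(-1/49299) = (1557378/85)*(-1/49299) = -519126/1396805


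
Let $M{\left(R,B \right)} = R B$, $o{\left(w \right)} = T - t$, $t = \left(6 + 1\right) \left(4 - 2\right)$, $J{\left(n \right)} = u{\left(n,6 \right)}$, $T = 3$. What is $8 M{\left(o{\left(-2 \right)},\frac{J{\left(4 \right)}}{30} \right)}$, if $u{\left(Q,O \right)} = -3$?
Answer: $\frac{44}{5} \approx 8.8$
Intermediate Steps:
$J{\left(n \right)} = -3$
$t = 14$ ($t = 7 \cdot 2 = 14$)
$o{\left(w \right)} = -11$ ($o{\left(w \right)} = 3 - 14 = -11$)
$M{\left(R,B \right)} = B R$
$8 M{\left(o{\left(-2 \right)},\frac{J{\left(4 \right)}}{30} \right)} = 8 - \frac{3}{30} \left(-11\right) = 8 \left(-3\right) \frac{1}{30} \left(-11\right) = 8 \left(\left(- \frac{1}{10}\right) \left(-11\right)\right) = 8 \cdot \frac{11}{10} = \frac{44}{5}$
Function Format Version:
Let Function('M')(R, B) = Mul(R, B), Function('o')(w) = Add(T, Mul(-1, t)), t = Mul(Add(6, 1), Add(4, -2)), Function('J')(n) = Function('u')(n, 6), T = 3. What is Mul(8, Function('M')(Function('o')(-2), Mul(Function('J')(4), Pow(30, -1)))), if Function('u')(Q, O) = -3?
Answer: Rational(44, 5) ≈ 8.8000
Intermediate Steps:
Function('J')(n) = -3
t = 14 (t = Mul(7, 2) = 14)
Function('o')(w) = -11 (Function('o')(w) = Add(3, Mul(-1, 14)) = Add(3, -14) = -11)
Function('M')(R, B) = Mul(B, R)
Mul(8, Function('M')(Function('o')(-2), Mul(Function('J')(4), Pow(30, -1)))) = Mul(8, Mul(Mul(-3, Pow(30, -1)), -11)) = Mul(8, Mul(Mul(-3, Rational(1, 30)), -11)) = Mul(8, Mul(Rational(-1, 10), -11)) = Mul(8, Rational(11, 10)) = Rational(44, 5)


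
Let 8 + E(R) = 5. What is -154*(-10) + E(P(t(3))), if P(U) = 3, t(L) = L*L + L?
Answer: 1537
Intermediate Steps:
t(L) = L + L² (t(L) = L² + L = L + L²)
E(R) = -3 (E(R) = -8 + 5 = -3)
-154*(-10) + E(P(t(3))) = -154*(-10) - 3 = 1540 - 3 = 1537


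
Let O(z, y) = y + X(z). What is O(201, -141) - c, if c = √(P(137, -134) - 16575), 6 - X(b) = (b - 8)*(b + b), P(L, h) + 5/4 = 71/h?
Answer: -77721 - I*√297652659/134 ≈ -77721.0 - 128.75*I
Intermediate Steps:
P(L, h) = -5/4 + 71/h
X(b) = 6 - 2*b*(-8 + b) (X(b) = 6 - (b - 8)*(b + b) = 6 - (-8 + b)*2*b = 6 - 2*b*(-8 + b))
c = I*√297652659/134 (c = √((-5/4 + 71/(-134)) - 16575) = √((-5/4 + 71*(-1/134)) - 16575) = √((-5/4 - 71/134) - 16575) = √(-477/268 - 16575) = √(-4442577/268) = I*√297652659/134 ≈ 128.75*I)
O(z, y) = 6 + y - 2*z² + 16*z (O(z, y) = y + (6 - 2*z² + 16*z) = 6 + y - 2*z² + 16*z)
O(201, -141) - c = (6 - 141 - 2*201² + 16*201) - I*√297652659/134 = (6 - 141 - 2*40401 + 3216) - I*√297652659/134 = (6 - 141 - 80802 + 3216) - I*√297652659/134 = -77721 - I*√297652659/134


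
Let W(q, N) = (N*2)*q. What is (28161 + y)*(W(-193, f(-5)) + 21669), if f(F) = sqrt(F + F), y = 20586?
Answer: 1056298743 - 18816342*I*sqrt(10) ≈ 1.0563e+9 - 5.9503e+7*I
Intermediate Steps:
f(F) = sqrt(2)*sqrt(F) (f(F) = sqrt(2*F) = sqrt(2)*sqrt(F))
W(q, N) = 2*N*q (W(q, N) = (2*N)*q = 2*N*q)
(28161 + y)*(W(-193, f(-5)) + 21669) = (28161 + 20586)*(2*(sqrt(2)*sqrt(-5))*(-193) + 21669) = 48747*(2*(sqrt(2)*(I*sqrt(5)))*(-193) + 21669) = 48747*(2*(I*sqrt(10))*(-193) + 21669) = 48747*(-386*I*sqrt(10) + 21669) = 48747*(21669 - 386*I*sqrt(10)) = 1056298743 - 18816342*I*sqrt(10)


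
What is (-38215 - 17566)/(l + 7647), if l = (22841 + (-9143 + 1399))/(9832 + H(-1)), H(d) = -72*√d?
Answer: -41245028355435080/5655403453301857 + 60633054504*I/5655403453301857 ≈ -7.293 + 1.0721e-5*I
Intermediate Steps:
l = 15097*(9832 + 72*I)/96673408 (l = (22841 + (-9143 + 1399))/(9832 - 72*I) = (22841 - 7744)/(9832 - 72*I) = 15097*((9832 + 72*I)/96673408) = 15097*(9832 + 72*I)/96673408 ≈ 1.5354 + 0.011244*I)
(-38215 - 17566)/(l + 7647) = (-38215 - 17566)/((18554213/12084176 + 135873*I/12084176) + 7647) = -55781*96673408*(92426248085/12084176 - 135873*I/12084176)/5655403453301857 = -5392539371648*(92426248085/12084176 - 135873*I/12084176)/5655403453301857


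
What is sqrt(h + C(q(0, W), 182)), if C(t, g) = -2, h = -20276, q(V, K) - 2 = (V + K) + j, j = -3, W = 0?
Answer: I*sqrt(20278) ≈ 142.4*I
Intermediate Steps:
q(V, K) = -1 + K + V (q(V, K) = 2 + ((V + K) - 3) = 2 + ((K + V) - 3) = 2 + (-3 + K + V) = -1 + K + V)
sqrt(h + C(q(0, W), 182)) = sqrt(-20276 - 2) = sqrt(-20278) = I*sqrt(20278)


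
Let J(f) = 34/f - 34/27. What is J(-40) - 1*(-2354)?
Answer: 1270021/540 ≈ 2351.9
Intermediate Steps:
J(f) = -34/27 + 34/f (J(f) = 34/f - 34*1/27 = 34/f - 34/27 = -34/27 + 34/f)
J(-40) - 1*(-2354) = (-34/27 + 34/(-40)) - 1*(-2354) = (-34/27 + 34*(-1/40)) + 2354 = (-34/27 - 17/20) + 2354 = -1139/540 + 2354 = 1270021/540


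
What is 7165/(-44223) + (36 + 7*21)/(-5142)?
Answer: -14978413/75798222 ≈ -0.19761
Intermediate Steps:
7165/(-44223) + (36 + 7*21)/(-5142) = 7165*(-1/44223) + (36 + 147)*(-1/5142) = -7165/44223 + 183*(-1/5142) = -7165/44223 - 61/1714 = -14978413/75798222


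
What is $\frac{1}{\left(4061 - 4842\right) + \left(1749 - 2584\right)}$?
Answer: $- \frac{1}{1616} \approx -0.00061881$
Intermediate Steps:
$\frac{1}{\left(4061 - 4842\right) + \left(1749 - 2584\right)} = \frac{1}{-781 - 835} = \frac{1}{-1616} = - \frac{1}{1616}$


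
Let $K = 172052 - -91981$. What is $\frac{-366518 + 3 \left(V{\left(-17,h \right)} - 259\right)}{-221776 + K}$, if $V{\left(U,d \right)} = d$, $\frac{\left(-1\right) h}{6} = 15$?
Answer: $- \frac{367565}{42257} \approx -8.6983$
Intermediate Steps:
$h = -90$ ($h = \left(-6\right) 15 = -90$)
$K = 264033$ ($K = 172052 + 91981 = 264033$)
$\frac{-366518 + 3 \left(V{\left(-17,h \right)} - 259\right)}{-221776 + K} = \frac{-366518 + 3 \left(-90 - 259\right)}{-221776 + 264033} = \frac{-366518 + 3 \left(-349\right)}{42257} = \left(-366518 - 1047\right) \frac{1}{42257} = \left(-367565\right) \frac{1}{42257} = - \frac{367565}{42257}$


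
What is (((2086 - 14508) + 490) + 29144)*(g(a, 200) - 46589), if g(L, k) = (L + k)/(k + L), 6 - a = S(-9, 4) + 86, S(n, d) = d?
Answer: -801872656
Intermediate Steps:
a = -84 (a = 6 - (4 + 86) = 6 - 1*90 = 6 - 90 = -84)
g(L, k) = 1 (g(L, k) = (L + k)/(L + k) = 1)
(((2086 - 14508) + 490) + 29144)*(g(a, 200) - 46589) = (((2086 - 14508) + 490) + 29144)*(1 - 46589) = ((-12422 + 490) + 29144)*(-46588) = (-11932 + 29144)*(-46588) = 17212*(-46588) = -801872656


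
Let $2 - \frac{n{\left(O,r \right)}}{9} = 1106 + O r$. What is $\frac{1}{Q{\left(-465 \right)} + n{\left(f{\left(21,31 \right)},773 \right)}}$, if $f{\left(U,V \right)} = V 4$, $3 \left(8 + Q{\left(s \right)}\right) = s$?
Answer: $- \frac{1}{872767} \approx -1.1458 \cdot 10^{-6}$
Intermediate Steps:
$Q{\left(s \right)} = -8 + \frac{s}{3}$
$f{\left(U,V \right)} = 4 V$
$n{\left(O,r \right)} = -9936 - 9 O r$ ($n{\left(O,r \right)} = 18 - 9 \left(1106 + O r\right) = 18 - \left(9954 + 9 O r\right) = -9936 - 9 O r$)
$\frac{1}{Q{\left(-465 \right)} + n{\left(f{\left(21,31 \right)},773 \right)}} = \frac{1}{\left(-8 + \frac{1}{3} \left(-465\right)\right) - \left(9936 + 9 \cdot 4 \cdot 31 \cdot 773\right)} = \frac{1}{\left(-8 - 155\right) - \left(9936 + 1116 \cdot 773\right)} = \frac{1}{-163 - 872604} = \frac{1}{-872767} = - \frac{1}{872767}$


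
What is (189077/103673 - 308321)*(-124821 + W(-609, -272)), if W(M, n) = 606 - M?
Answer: 3950988407205336/103673 ≈ 3.8110e+10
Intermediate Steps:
(189077/103673 - 308321)*(-124821 + W(-609, -272)) = (189077/103673 - 308321)*(-124821 + (606 - 1*(-609))) = (189077*(1/103673) - 308321)*(-124821 + (606 + 609)) = (189077/103673 - 308321)*(-124821 + 1215) = -31964373956/103673*(-123606) = 3950988407205336/103673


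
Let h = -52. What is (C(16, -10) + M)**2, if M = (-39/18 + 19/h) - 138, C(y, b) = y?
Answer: 377408329/24336 ≈ 15508.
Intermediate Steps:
M = -21923/156 (M = (-39/18 + 19/(-52)) - 138 = (-39*1/18 + 19*(-1/52)) - 138 = (-13/6 - 19/52) - 138 = -395/156 - 138 = -21923/156 ≈ -140.53)
(C(16, -10) + M)**2 = (16 - 21923/156)**2 = (-19427/156)**2 = 377408329/24336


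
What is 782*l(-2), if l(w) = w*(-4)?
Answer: 6256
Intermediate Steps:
l(w) = -4*w
782*l(-2) = 782*(-4*(-2)) = 782*8 = 6256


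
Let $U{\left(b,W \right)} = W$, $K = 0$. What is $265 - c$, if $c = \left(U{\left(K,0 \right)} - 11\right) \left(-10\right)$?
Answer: $155$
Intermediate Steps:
$c = 110$ ($c = \left(0 - 11\right) \left(-10\right) = \left(-11\right) \left(-10\right) = 110$)
$265 - c = 265 - 110 = 155$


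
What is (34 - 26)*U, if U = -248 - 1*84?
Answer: -2656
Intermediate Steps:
U = -332 (U = -248 - 84 = -332)
(34 - 26)*U = (34 - 26)*(-332) = 8*(-332) = -2656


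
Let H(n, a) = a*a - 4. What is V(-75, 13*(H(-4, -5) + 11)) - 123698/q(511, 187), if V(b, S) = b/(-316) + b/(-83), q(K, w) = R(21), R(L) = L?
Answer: -3243722719/550788 ≈ -5889.2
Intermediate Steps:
H(n, a) = -4 + a² (H(n, a) = a² - 4 = -4 + a²)
q(K, w) = 21
V(b, S) = -399*b/26228 (V(b, S) = b*(-1/316) + b*(-1/83) = -b/316 - b/83 = -399*b/26228)
V(-75, 13*(H(-4, -5) + 11)) - 123698/q(511, 187) = -399/26228*(-75) - 123698/21 = 29925/26228 - 123698*1/21 = 29925/26228 - 123698/21 = -3243722719/550788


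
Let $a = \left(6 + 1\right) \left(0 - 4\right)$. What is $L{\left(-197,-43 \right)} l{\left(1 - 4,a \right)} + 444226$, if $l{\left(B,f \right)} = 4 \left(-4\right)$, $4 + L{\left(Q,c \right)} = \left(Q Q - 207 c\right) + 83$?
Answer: $-320398$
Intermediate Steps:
$L{\left(Q,c \right)} = 79 + Q^{2} - 207 c$ ($L{\left(Q,c \right)} = -4 + \left(\left(Q Q - 207 c\right) + 83\right) = -4 + \left(\left(Q^{2} - 207 c\right) + 83\right) = -4 + \left(83 + Q^{2} - 207 c\right) = 79 + Q^{2} - 207 c$)
$a = -28$ ($a = 7 \left(-4\right) = -28$)
$l{\left(B,f \right)} = -16$
$L{\left(-197,-43 \right)} l{\left(1 - 4,a \right)} + 444226 = \left(79 + \left(-197\right)^{2} - -8901\right) \left(-16\right) + 444226 = \left(79 + 38809 + 8901\right) \left(-16\right) + 444226 = 47789 \left(-16\right) + 444226 = -764624 + 444226 = -320398$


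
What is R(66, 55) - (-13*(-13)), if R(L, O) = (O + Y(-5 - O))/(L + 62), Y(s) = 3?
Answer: -10787/64 ≈ -168.55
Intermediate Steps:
R(L, O) = (3 + O)/(62 + L) (R(L, O) = (O + 3)/(L + 62) = (3 + O)/(62 + L))
R(66, 55) - (-13*(-13)) = (3 + 55)/(62 + 66) - (-13*(-13)) = 58/128 - 169 = (1/128)*58 - 1*169 = 29/64 - 169 = -10787/64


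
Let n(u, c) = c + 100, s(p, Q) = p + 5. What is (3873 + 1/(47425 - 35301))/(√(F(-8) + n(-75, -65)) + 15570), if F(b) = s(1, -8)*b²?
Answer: 365554429605/1469577203822 - 46956253*√419/2939154407644 ≈ 0.24842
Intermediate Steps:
s(p, Q) = 5 + p
F(b) = 6*b² (F(b) = (5 + 1)*b² = 6*b²)
n(u, c) = 100 + c
(3873 + 1/(47425 - 35301))/(√(F(-8) + n(-75, -65)) + 15570) = (3873 + 1/(47425 - 35301))/(√(6*(-8)² + (100 - 65)) + 15570) = (3873 + 1/12124)/(√(6*64 + 35) + 15570) = (3873 + 1/12124)/(√(384 + 35) + 15570) = 46956253/(12124*(√419 + 15570)) = 46956253/(12124*(15570 + √419))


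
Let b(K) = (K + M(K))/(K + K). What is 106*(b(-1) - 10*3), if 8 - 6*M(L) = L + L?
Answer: -9646/3 ≈ -3215.3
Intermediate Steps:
M(L) = 4/3 - L/3 (M(L) = 4/3 - (L + L)/6 = 4/3 - L/3)
b(K) = (4/3 + 2*K/3)/(2*K) (b(K) = (K + (4/3 - K/3))/(K + K) = (4/3 + 2*K/3)/((2*K)) = (4/3 + 2*K/3)*(1/(2*K)) = (4/3 + 2*K/3)/(2*K))
106*(b(-1) - 10*3) = 106*((⅓)*(2 - 1)/(-1) - 10*3) = 106*((⅓)*(-1)*1 - 30) = 106*(-⅓ - 30) = 106*(-91/3) = -9646/3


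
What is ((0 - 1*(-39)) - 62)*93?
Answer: -2139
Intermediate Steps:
((0 - 1*(-39)) - 62)*93 = ((0 + 39) - 62)*93 = (39 - 62)*93 = -23*93 = -2139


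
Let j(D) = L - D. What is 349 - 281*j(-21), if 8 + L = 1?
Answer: -3585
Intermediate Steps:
L = -7 (L = -8 + 1 = -7)
j(D) = -7 - D
349 - 281*j(-21) = 349 - 281*(-7 - 1*(-21)) = 349 - 281*(-7 + 21) = 349 - 281*14 = 349 - 3934 = -3585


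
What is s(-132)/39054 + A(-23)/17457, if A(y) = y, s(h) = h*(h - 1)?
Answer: 96275/214797 ≈ 0.44821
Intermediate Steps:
s(h) = h*(-1 + h)
s(-132)/39054 + A(-23)/17457 = -132*(-1 - 132)/39054 - 23/17457 = -132*(-133)*(1/39054) - 23*1/17457 = 17556*(1/39054) - 1/759 = 2926/6509 - 1/759 = 96275/214797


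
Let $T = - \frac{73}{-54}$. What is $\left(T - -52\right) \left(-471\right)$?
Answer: $- \frac{452317}{18} \approx -25129.0$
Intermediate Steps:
$T = \frac{73}{54}$ ($T = \left(-73\right) \left(- \frac{1}{54}\right) = \frac{73}{54} \approx 1.3519$)
$\left(T - -52\right) \left(-471\right) = \left(\frac{73}{54} - -52\right) \left(-471\right) = \left(\frac{73}{54} + 52\right) \left(-471\right) = \frac{2881}{54} \left(-471\right) = - \frac{452317}{18}$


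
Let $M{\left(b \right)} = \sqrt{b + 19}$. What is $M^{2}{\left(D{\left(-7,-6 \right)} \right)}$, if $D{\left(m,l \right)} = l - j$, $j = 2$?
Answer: $11$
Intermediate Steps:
$D{\left(m,l \right)} = -2 + l$ ($D{\left(m,l \right)} = l - 2 = -2 + l$)
$M{\left(b \right)} = \sqrt{19 + b}$
$M^{2}{\left(D{\left(-7,-6 \right)} \right)} = \left(\sqrt{19 - 8}\right)^{2} = \left(\sqrt{11}\right)^{2} = 11$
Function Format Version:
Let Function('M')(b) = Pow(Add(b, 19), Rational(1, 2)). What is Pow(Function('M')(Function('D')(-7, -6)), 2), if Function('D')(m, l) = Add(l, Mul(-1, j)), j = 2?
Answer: 11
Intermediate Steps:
Function('D')(m, l) = Add(-2, l) (Function('D')(m, l) = Add(l, Mul(-1, 2)) = Add(l, -2) = Add(-2, l))
Function('M')(b) = Pow(Add(19, b), Rational(1, 2))
Pow(Function('M')(Function('D')(-7, -6)), 2) = Pow(Pow(Add(19, Add(-2, -6)), Rational(1, 2)), 2) = Pow(Pow(Add(19, -8), Rational(1, 2)), 2) = Pow(Pow(11, Rational(1, 2)), 2) = 11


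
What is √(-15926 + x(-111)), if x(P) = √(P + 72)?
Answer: √(-15926 + I*√39) ≈ 0.0247 + 126.2*I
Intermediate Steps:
x(P) = √(72 + P)
√(-15926 + x(-111)) = √(-15926 + √(72 - 111)) = √(-15926 + √(-39)) = √(-15926 + I*√39)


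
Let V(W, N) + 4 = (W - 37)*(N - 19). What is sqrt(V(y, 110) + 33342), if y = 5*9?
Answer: sqrt(34066) ≈ 184.57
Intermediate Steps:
y = 45
V(W, N) = -4 + (-37 + W)*(-19 + N) (V(W, N) = -4 + (W - 37)*(N - 19) = -4 + (-37 + W)*(-19 + N))
sqrt(V(y, 110) + 33342) = sqrt((699 - 37*110 - 19*45 + 110*45) + 33342) = sqrt((699 - 4070 - 855 + 4950) + 33342) = sqrt(724 + 33342) = sqrt(34066)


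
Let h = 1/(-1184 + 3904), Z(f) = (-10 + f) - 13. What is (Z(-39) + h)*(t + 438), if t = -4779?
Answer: 732061899/2720 ≈ 2.6914e+5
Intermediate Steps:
Z(f) = -23 + f
h = 1/2720 ≈ 0.00036765
(Z(-39) + h)*(t + 438) = ((-23 - 39) + 1/2720)*(-4779 + 438) = (-62 + 1/2720)*(-4341) = -168639/2720*(-4341) = 732061899/2720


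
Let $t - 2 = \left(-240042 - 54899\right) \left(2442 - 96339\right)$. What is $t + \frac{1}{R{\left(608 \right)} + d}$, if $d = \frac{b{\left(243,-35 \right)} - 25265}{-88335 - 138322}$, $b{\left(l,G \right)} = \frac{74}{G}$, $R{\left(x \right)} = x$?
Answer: $\frac{133600242379459587406}{4824145309} \approx 2.7694 \cdot 10^{10}$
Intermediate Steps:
$t = 27694075079$ ($t = 2 + \left(-240042 - 54899\right) \left(2442 - 96339\right) = 2 - -27694075077 = 2 + 27694075077 = 27694075079$)
$d = \frac{884349}{7932995}$ ($d = \frac{\frac{74}{-35} - 25265}{-88335 - 138322} = \frac{74 \left(- \frac{1}{35}\right) - 25265}{-226657} = \left(- \frac{74}{35} - 25265\right) \left(- \frac{1}{226657}\right) = \left(- \frac{884349}{35}\right) \left(- \frac{1}{226657}\right) = \frac{884349}{7932995} \approx 0.11148$)
$t + \frac{1}{R{\left(608 \right)} + d} = 27694075079 + \frac{1}{608 + \frac{884349}{7932995}} = 27694075079 + \frac{1}{\frac{4824145309}{7932995}} = 27694075079 + \frac{7932995}{4824145309} = \frac{133600242379459587406}{4824145309}$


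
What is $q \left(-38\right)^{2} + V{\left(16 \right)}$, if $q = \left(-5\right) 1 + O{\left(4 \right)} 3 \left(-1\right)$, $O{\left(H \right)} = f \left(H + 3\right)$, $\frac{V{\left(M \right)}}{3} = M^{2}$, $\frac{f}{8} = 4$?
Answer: $-976820$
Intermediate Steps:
$f = 32$ ($f = 8 \cdot 4 = 32$)
$V{\left(M \right)} = 3 M^{2}$
$O{\left(H \right)} = 96 + 32 H$ ($O{\left(H \right)} = 32 \left(H + 3\right) = 32 \left(3 + H\right) = 96 + 32 H$)
$q = -677$ ($q = \left(-5\right) 1 + \left(96 + 32 \cdot 4\right) 3 \left(-1\right) = -5 + \left(96 + 128\right) 3 \left(-1\right) = -5 + 224 \cdot 3 \left(-1\right) = -5 + 672 \left(-1\right) = -5 - 672 = -677$)
$q \left(-38\right)^{2} + V{\left(16 \right)} = - 677 \left(-38\right)^{2} + 3 \cdot 16^{2} = \left(-677\right) 1444 + 3 \cdot 256 = -977588 + 768 = -976820$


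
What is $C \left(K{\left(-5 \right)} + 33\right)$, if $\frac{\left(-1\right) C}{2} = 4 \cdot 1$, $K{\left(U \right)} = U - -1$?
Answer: $-232$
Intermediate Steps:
$K{\left(U \right)} = 1 + U$ ($K{\left(U \right)} = U + 1 = 1 + U$)
$C = -8$ ($C = - 2 \cdot 4 \cdot 1 = \left(-2\right) 4 = -8$)
$C \left(K{\left(-5 \right)} + 33\right) = - 8 \left(\left(1 - 5\right) + 33\right) = - 8 \left(-4 + 33\right) = \left(-8\right) 29 = -232$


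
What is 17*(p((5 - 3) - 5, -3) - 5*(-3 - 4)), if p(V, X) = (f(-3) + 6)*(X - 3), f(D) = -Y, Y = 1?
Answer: 85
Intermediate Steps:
f(D) = -1 (f(D) = -1*1 = -1)
p(V, X) = -15 + 5*X (p(V, X) = (-1 + 6)*(X - 3) = 5*(-3 + X) = -15 + 5*X)
17*(p((5 - 3) - 5, -3) - 5*(-3 - 4)) = 17*((-15 + 5*(-3)) - 5*(-3 - 4)) = 17*((-15 - 15) - 5*(-7)) = 17*(-30 + 35) = 17*5 = 85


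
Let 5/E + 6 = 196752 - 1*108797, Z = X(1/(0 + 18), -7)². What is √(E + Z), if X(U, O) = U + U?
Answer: √7770645946/791541 ≈ 0.11137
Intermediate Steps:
X(U, O) = 2*U
Z = 1/81 (Z = (2/(0 + 18))² = (2/18)² = (2*(1/18))² = (⅑)² = 1/81 ≈ 0.012346)
E = 5/87949 (E = 5/(-6 + (196752 - 1*108797)) = 5/(-6 + (196752 - 108797)) = 5/(-6 + 87955) = 5/87949 ≈ 5.6851e-5)
√(E + Z) = √(5/87949 + 1/81) = √(88354/7123869) = √7770645946/791541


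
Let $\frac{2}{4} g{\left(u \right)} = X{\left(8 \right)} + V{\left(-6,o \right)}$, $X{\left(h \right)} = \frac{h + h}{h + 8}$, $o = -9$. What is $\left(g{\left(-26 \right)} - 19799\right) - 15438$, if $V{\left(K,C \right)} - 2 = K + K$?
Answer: $-35255$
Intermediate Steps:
$V{\left(K,C \right)} = 2 + 2 K$ ($V{\left(K,C \right)} = 2 + \left(K + K\right) = 2 + 2 K$)
$X{\left(h \right)} = \frac{2 h}{8 + h}$
$g{\left(u \right)} = -18$ ($g{\left(u \right)} = 2 \left(2 \cdot 8 \frac{1}{8 + 8} + \left(2 + 2 \left(-6\right)\right)\right) = 2 \left(2 \cdot 8 \cdot \frac{1}{16} + \left(2 - 12\right)\right) = 2 \left(2 \cdot 8 \cdot \frac{1}{16} - 10\right) = 2 \left(1 - 10\right) = 2 \left(-9\right) = -18$)
$\left(g{\left(-26 \right)} - 19799\right) - 15438 = \left(-18 - 19799\right) - 15438 = -19817 - 15438 = -35255$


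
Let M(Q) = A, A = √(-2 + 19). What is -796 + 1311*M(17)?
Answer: -796 + 1311*√17 ≈ 4609.4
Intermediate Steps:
A = √17 ≈ 4.1231
M(Q) = √17
-796 + 1311*M(17) = -796 + 1311*√17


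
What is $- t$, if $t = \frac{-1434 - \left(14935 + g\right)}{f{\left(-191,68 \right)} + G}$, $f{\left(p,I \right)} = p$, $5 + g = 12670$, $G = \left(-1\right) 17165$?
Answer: $- \frac{14517}{8678} \approx -1.6729$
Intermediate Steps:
$G = -17165$
$g = 12665$ ($g = -5 + 12670 = 12665$)
$t = \frac{14517}{8678}$ ($t = \frac{-1434 - 27600}{-191 - 17165} = \frac{-1434 - 27600}{-17356} = \left(-1434 - 27600\right) \left(- \frac{1}{17356}\right) = \left(-29034\right) \left(- \frac{1}{17356}\right) = \frac{14517}{8678} \approx 1.6729$)
$- t = \left(-1\right) \frac{14517}{8678} = - \frac{14517}{8678}$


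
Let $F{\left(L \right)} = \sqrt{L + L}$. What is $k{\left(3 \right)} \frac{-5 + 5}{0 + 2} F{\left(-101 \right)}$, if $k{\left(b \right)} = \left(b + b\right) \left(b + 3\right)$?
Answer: $0$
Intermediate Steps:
$k{\left(b \right)} = 2 b \left(3 + b\right)$
$F{\left(L \right)} = \sqrt{2} \sqrt{L}$ ($F{\left(L \right)} = \sqrt{2 L} = \sqrt{2} \sqrt{L}$)
$k{\left(3 \right)} \frac{-5 + 5}{0 + 2} F{\left(-101 \right)} = 2 \cdot 3 \left(3 + 3\right) \frac{-5 + 5}{0 + 2} \sqrt{2} \sqrt{-101} = 2 \cdot 3 \cdot 6 \cdot \frac{0}{2} \sqrt{2} i \sqrt{101} = 36 \cdot 0 \cdot \frac{1}{2} i \sqrt{202} = 36 \cdot 0 i \sqrt{202} = 0 i \sqrt{202} = 0$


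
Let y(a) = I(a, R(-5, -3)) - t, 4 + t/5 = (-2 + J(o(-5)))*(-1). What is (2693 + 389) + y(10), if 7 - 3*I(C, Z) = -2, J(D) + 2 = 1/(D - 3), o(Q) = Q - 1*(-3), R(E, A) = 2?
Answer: 3084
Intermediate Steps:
o(Q) = 3 + Q (o(Q) = Q + 3 = 3 + Q)
J(D) = -2 + 1/(-3 + D) (J(D) = -2 + 1/(D - 3) = -2 + 1/(-3 + D))
t = 1 (t = -20 + 5*((-2 + (7 - 2*(3 - 5))/(-3 + (3 - 5)))*(-1)) = -20 + 5*((-2 + (7 - 2*(-2))/(-3 - 2))*(-1)) = -20 + 5*((-2 + (7 + 4)/(-5))*(-1)) = -20 + 5*((-2 - ⅕*11)*(-1)) = -20 + 5*((-2 - 11/5)*(-1)) = -20 + 5*(-21/5*(-1)) = -20 + 5*(21/5) = -20 + 21 = 1)
I(C, Z) = 3 (I(C, Z) = 7/3 - ⅓*(-2) = 7/3 + ⅔ = 3)
y(a) = 2 (y(a) = 3 - 1*1 = 3 - 1 = 2)
(2693 + 389) + y(10) = (2693 + 389) + 2 = 3082 + 2 = 3084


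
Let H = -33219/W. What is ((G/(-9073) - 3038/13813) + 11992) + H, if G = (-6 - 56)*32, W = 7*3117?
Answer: 10929214346806821/911491263277 ≈ 11990.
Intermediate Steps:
W = 21819
G = -1984 (G = -62*32 = -1984)
H = -11073/7273 (H = -33219/21819 = -33219*1/21819 = -11073/7273 ≈ -1.5225)
((G/(-9073) - 3038/13813) + 11992) + H = ((-1984/(-9073) - 3038/13813) + 11992) - 11073/7273 = ((-1984*(-1/9073) - 3038*1/13813) + 11992) - 11073/7273 = ((1984/9073 - 3038/13813) + 11992) - 11073/7273 = (-158782/125325349 + 11992) - 11073/7273 = 1502901426426/125325349 - 11073/7273 = 10929214346806821/911491263277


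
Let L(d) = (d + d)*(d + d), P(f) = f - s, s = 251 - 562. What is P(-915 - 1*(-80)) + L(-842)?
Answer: 2835332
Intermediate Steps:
s = -311
P(f) = 311 + f (P(f) = f - 1*(-311) = f + 311 = 311 + f)
L(d) = 4*d² (L(d) = (2*d)*(2*d) = 4*d²)
P(-915 - 1*(-80)) + L(-842) = (311 + (-915 - 1*(-80))) + 4*(-842)² = (311 + (-915 + 80)) + 4*708964 = (311 - 835) + 2835856 = -524 + 2835856 = 2835332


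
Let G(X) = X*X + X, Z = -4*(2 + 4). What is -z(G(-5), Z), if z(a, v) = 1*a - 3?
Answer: -17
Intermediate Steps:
Z = -24 (Z = -4*6 = -24)
G(X) = X + X**2 (G(X) = X**2 + X = X + X**2)
z(a, v) = -3 + a (z(a, v) = a - 3 = -3 + a)
-z(G(-5), Z) = -(-3 - 5*(1 - 5)) = -(-3 - 5*(-4)) = -(-3 + 20) = -1*17 = -17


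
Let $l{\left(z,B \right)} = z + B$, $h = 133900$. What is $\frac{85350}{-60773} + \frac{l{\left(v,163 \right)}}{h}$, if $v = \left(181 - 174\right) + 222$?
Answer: $- \frac{2851135496}{2034376175} \approx -1.4015$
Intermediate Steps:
$v = 229$ ($v = 7 + 222 = 229$)
$l{\left(z,B \right)} = B + z$
$\frac{85350}{-60773} + \frac{l{\left(v,163 \right)}}{h} = \frac{85350}{-60773} + \frac{163 + 229}{133900} = 85350 \left(- \frac{1}{60773}\right) + 392 \cdot \frac{1}{133900} = - \frac{85350}{60773} + \frac{98}{33475} = - \frac{2851135496}{2034376175}$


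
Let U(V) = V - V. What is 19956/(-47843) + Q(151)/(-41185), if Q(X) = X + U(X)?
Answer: -829112153/1970413955 ≈ -0.42078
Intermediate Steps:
U(V) = 0
Q(X) = X (Q(X) = X + 0 = X)
19956/(-47843) + Q(151)/(-41185) = 19956/(-47843) + 151/(-41185) = 19956*(-1/47843) + 151*(-1/41185) = -19956/47843 - 151/41185 = -829112153/1970413955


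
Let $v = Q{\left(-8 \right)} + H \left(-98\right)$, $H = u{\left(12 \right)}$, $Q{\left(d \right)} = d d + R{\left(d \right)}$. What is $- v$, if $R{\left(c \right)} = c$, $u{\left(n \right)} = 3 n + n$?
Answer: $4648$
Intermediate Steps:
$u{\left(n \right)} = 4 n$
$Q{\left(d \right)} = d + d^{2}$ ($Q{\left(d \right)} = d d + d = d^{2} + d = d + d^{2}$)
$H = 48$ ($H = 4 \cdot 12 = 48$)
$v = -4648$ ($v = - 8 \left(1 - 8\right) + 48 \left(-98\right) = \left(-8\right) \left(-7\right) - 4704 = 56 - 4704 = -4648$)
$- v = \left(-1\right) \left(-4648\right) = 4648$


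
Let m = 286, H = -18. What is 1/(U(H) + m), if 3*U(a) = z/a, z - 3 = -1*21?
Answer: 3/859 ≈ 0.0034924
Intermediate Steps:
z = -18 (z = 3 - 1*21 = 3 - 21 = -18)
U(a) = -6/a (U(a) = (-18/a)/3 = -6/a)
1/(U(H) + m) = 1/(-6/(-18) + 286) = 1/(-6*(-1/18) + 286) = 1/(1/3 + 286) = 1/(859/3) = 3/859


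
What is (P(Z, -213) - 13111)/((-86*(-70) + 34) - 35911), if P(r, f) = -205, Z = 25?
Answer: 13316/29857 ≈ 0.44599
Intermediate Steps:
(P(Z, -213) - 13111)/((-86*(-70) + 34) - 35911) = (-205 - 13111)/((-86*(-70) + 34) - 35911) = -13316/((6020 + 34) - 35911) = -13316/(6054 - 35911) = -13316/(-29857) = -13316*(-1/29857) = 13316/29857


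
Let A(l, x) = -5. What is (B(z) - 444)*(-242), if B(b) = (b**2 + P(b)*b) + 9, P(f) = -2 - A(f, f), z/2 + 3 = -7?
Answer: 22990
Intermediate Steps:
z = -20 (z = -6 + 2*(-7) = -6 - 14 = -20)
P(f) = 3 (P(f) = -2 - 1*(-5) = -2 + 5 = 3)
B(b) = 9 + b**2 + 3*b (B(b) = (b**2 + 3*b) + 9 = 9 + b**2 + 3*b)
(B(z) - 444)*(-242) = ((9 + (-20)**2 + 3*(-20)) - 444)*(-242) = ((9 + 400 - 60) - 444)*(-242) = (349 - 444)*(-242) = -95*(-242) = 22990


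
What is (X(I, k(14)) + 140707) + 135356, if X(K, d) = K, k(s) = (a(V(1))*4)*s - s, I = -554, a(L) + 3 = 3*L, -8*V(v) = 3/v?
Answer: 275509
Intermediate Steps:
V(v) = -3/(8*v)
a(L) = -3 + 3*L
k(s) = -35*s/2 (k(s) = ((-3 + 3*(-3/8/1))*4)*s - s = ((-3 + 3*(-3/8*1))*4)*s - s = ((-3 + 3*(-3/8))*4)*s - s = ((-3 - 9/8)*4)*s - s = (-33/8*4)*s - s = -33*s/2 - s = -35*s/2)
(X(I, k(14)) + 140707) + 135356 = (-554 + 140707) + 135356 = 140153 + 135356 = 275509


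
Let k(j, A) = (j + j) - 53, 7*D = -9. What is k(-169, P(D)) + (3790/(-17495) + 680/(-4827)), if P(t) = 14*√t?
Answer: -6609900329/16889673 ≈ -391.36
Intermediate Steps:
D = -9/7 (D = (⅐)*(-9) = -9/7 ≈ -1.2857)
k(j, A) = -53 + 2*j (k(j, A) = 2*j - 53 = -53 + 2*j)
k(-169, P(D)) + (3790/(-17495) + 680/(-4827)) = (-53 + 2*(-169)) + (3790/(-17495) + 680/(-4827)) = (-53 - 338) + (3790*(-1/17495) + 680*(-1/4827)) = -391 + (-758/3499 - 680/4827) = -391 - 6038186/16889673 = -6609900329/16889673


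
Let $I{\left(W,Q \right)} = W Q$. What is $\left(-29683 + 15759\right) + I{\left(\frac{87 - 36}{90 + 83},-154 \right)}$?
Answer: $- \frac{2416706}{173} \approx -13969.0$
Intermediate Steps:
$I{\left(W,Q \right)} = Q W$
$\left(-29683 + 15759\right) + I{\left(\frac{87 - 36}{90 + 83},-154 \right)} = \left(-29683 + 15759\right) - 154 \frac{87 - 36}{90 + 83} = -13924 - 154 \cdot \frac{51}{173} = -13924 - 154 \cdot 51 \cdot \frac{1}{173} = -13924 - \frac{7854}{173} = - \frac{2416706}{173}$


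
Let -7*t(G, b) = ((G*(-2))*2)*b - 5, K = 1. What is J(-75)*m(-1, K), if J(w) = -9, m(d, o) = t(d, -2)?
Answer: -117/7 ≈ -16.714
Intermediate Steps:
t(G, b) = 5/7 + 4*G*b/7 (t(G, b) = -(((G*(-2))*2)*b - 5)/7 = -((-2*G*2)*b - 5)/7 = -((-4*G)*b - 5)/7 = -(-4*G*b - 5)/7 = -(-5 - 4*G*b)/7 = 5/7 + 4*G*b/7)
m(d, o) = 5/7 - 8*d/7 (m(d, o) = 5/7 + (4/7)*d*(-2) = 5/7 - 8*d/7)
J(-75)*m(-1, K) = -9*(5/7 - 8/7*(-1)) = -9*(5/7 + 8/7) = -9*13/7 = -117/7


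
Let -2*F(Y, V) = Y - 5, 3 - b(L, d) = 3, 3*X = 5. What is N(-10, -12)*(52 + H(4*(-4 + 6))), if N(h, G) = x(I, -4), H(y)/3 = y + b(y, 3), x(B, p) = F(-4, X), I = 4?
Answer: 342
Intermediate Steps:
X = 5/3 (X = (⅓)*5 = 5/3 ≈ 1.6667)
b(L, d) = 0 (b(L, d) = 3 - 1*3 = 3 - 3 = 0)
F(Y, V) = 5/2 - Y/2 (F(Y, V) = -(Y - 5)/2 = -(-5 + Y)/2 = 5/2 - Y/2)
x(B, p) = 9/2 (x(B, p) = 5/2 - ½*(-4) = 5/2 + 2 = 9/2)
H(y) = 3*y (H(y) = 3*(y + 0) = 3*y)
N(h, G) = 9/2
N(-10, -12)*(52 + H(4*(-4 + 6))) = 9*(52 + 3*(4*(-4 + 6)))/2 = 9*(52 + 3*(4*2))/2 = 9*(52 + 3*8)/2 = 9*(52 + 24)/2 = (9/2)*76 = 342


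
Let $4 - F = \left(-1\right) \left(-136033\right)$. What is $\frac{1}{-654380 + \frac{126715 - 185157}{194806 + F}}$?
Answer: $- \frac{58777}{38462551702} \approx -1.5282 \cdot 10^{-6}$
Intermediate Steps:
$F = -136029$ ($F = 4 - \left(-1\right) \left(-136033\right) = 4 - 136033 = -136029$)
$\frac{1}{-654380 + \frac{126715 - 185157}{194806 + F}} = \frac{1}{-654380 + \frac{126715 - 185157}{194806 - 136029}} = \frac{1}{-654380 - \frac{58442}{58777}} = \frac{1}{- \frac{38462551702}{58777}} = - \frac{58777}{38462551702}$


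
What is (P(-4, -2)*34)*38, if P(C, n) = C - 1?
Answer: -6460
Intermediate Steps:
P(C, n) = -1 + C
(P(-4, -2)*34)*38 = ((-1 - 4)*34)*38 = -5*34*38 = -170*38 = -6460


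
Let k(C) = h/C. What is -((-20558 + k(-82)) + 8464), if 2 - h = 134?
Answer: 495788/41 ≈ 12092.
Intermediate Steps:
h = -132 (h = 2 - 1*134 = 2 - 134 = -132)
k(C) = -132/C
-((-20558 + k(-82)) + 8464) = -((-20558 - 132/(-82)) + 8464) = -((-20558 - 132*(-1/82)) + 8464) = -((-20558 + 66/41) + 8464) = -(-842812/41 + 8464) = -1*(-495788/41) = 495788/41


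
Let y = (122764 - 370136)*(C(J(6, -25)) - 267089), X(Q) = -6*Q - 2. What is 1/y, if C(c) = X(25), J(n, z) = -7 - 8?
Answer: 1/66107940652 ≈ 1.5127e-11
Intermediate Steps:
J(n, z) = -15
X(Q) = -2 - 6*Q
C(c) = -152 (C(c) = -2 - 6*25 = -2 - 150 = -152)
y = 66107940652 (y = (122764 - 370136)*(-152 - 267089) = -247372*(-267241) = 66107940652)
1/y = 1/66107940652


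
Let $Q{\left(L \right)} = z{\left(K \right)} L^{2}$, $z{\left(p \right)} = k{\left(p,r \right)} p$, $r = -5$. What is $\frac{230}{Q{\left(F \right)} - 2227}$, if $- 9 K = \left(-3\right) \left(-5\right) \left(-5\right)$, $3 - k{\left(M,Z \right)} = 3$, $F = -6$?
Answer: $- \frac{230}{2227} \approx -0.10328$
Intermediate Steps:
$k{\left(M,Z \right)} = 0$ ($k{\left(M,Z \right)} = 3 - 3 = 0$)
$K = \frac{25}{3}$ ($K = - \frac{\left(-3\right) \left(-5\right) \left(-5\right)}{9} = - \frac{15 \left(-5\right)}{9} = \left(- \frac{1}{9}\right) \left(-75\right) = \frac{25}{3} \approx 8.3333$)
$z{\left(p \right)} = 0$ ($z{\left(p \right)} = 0 p = 0$)
$Q{\left(L \right)} = 0$ ($Q{\left(L \right)} = 0 L^{2} = 0$)
$\frac{230}{Q{\left(F \right)} - 2227} = \frac{230}{0 - 2227} = \frac{230}{-2227} = 230 \left(- \frac{1}{2227}\right) = - \frac{230}{2227}$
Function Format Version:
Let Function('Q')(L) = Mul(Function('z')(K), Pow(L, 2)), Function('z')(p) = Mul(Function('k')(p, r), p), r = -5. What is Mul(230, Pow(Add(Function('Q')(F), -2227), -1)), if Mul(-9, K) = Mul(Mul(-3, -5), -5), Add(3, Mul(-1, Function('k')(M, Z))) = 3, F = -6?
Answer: Rational(-230, 2227) ≈ -0.10328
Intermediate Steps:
Function('k')(M, Z) = 0 (Function('k')(M, Z) = Add(3, Mul(-1, 3)) = Add(3, -3) = 0)
K = Rational(25, 3) (K = Mul(Rational(-1, 9), Mul(Mul(-3, -5), -5)) = Mul(Rational(-1, 9), Mul(15, -5)) = Mul(Rational(-1, 9), -75) = Rational(25, 3) ≈ 8.3333)
Function('z')(p) = 0 (Function('z')(p) = Mul(0, p) = 0)
Function('Q')(L) = 0 (Function('Q')(L) = Mul(0, Pow(L, 2)) = 0)
Mul(230, Pow(Add(Function('Q')(F), -2227), -1)) = Mul(230, Pow(Add(0, -2227), -1)) = Mul(230, Pow(-2227, -1)) = Mul(230, Rational(-1, 2227)) = Rational(-230, 2227)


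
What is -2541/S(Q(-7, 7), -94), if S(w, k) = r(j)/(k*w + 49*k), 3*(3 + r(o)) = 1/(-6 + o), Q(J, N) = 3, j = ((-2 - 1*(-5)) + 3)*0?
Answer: -20324304/5 ≈ -4.0649e+6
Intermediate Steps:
j = 0 (j = ((-2 + 5) + 3)*0 = (3 + 3)*0 = 6*0 = 0)
r(o) = -3 + 1/(3*(-6 + o))
S(w, k) = -55/(18*(49*k + k*w)) (S(w, k) = ((55 - 9*0)/(3*(-6 + 0)))/(k*w + 49*k) = ((1/3)*(55 + 0)/(-6))/(49*k + k*w) = ((1/3)*(-1/6)*55)/(49*k + k*w) = -55/(18*(49*k + k*w)))
-2541/S(Q(-7, 7), -94) = -2541/((-55/18/(-94*(49 + 3)))) = -2541/((-55/18*(-1/94)/52)) = -2541/((-55/18*(-1/94)*1/52)) = -2541/55/87984 = -2541*87984/55 = -20324304/5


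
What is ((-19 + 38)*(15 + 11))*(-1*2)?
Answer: -988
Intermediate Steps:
((-19 + 38)*(15 + 11))*(-1*2) = (19*26)*(-2) = 494*(-2) = -988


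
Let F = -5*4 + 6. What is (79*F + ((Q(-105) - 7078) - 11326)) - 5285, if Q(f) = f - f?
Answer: -24795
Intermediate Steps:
Q(f) = 0
F = -14 (F = -20 + 6 = -14)
(79*F + ((Q(-105) - 7078) - 11326)) - 5285 = (79*(-14) + ((0 - 7078) - 11326)) - 5285 = (-1106 + (-7078 - 11326)) - 5285 = (-1106 - 18404) - 5285 = -19510 - 5285 = -24795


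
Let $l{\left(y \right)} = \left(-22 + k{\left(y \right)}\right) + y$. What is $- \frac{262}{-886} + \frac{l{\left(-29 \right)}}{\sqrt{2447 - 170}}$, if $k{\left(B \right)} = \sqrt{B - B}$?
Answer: $\frac{131}{443} - \frac{17 \sqrt{253}}{253} \approx -0.77307$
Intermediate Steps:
$k{\left(B \right)} = 0$ ($k{\left(B \right)} = \sqrt{0} = 0$)
$l{\left(y \right)} = -22 + y$ ($l{\left(y \right)} = \left(-22 + 0\right) + y = -22 + y$)
$- \frac{262}{-886} + \frac{l{\left(-29 \right)}}{\sqrt{2447 - 170}} = - \frac{262}{-886} + \frac{-22 - 29}{\sqrt{2447 - 170}} = \left(-262\right) \left(- \frac{1}{886}\right) - \frac{51}{\sqrt{2277}} = \frac{131}{443} - \frac{51}{3 \sqrt{253}} = \frac{131}{443} - 51 \frac{\sqrt{253}}{759} = \frac{131}{443} - \frac{17 \sqrt{253}}{253}$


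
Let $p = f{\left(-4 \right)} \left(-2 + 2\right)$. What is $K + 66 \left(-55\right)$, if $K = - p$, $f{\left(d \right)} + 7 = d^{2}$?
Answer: $-3630$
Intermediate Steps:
$f{\left(d \right)} = -7 + d^{2}$
$p = 0$ ($p = \left(-7 + \left(-4\right)^{2}\right) \left(-2 + 2\right) = \left(-7 + 16\right) 0 = 9 \cdot 0 = 0$)
$K = 0$ ($K = \left(-1\right) 0 = 0$)
$K + 66 \left(-55\right) = 0 + 66 \left(-55\right) = 0 - 3630 = -3630$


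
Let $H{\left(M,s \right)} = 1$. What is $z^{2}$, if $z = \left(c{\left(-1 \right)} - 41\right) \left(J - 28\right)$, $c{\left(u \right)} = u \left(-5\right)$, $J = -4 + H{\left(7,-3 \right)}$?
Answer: $1245456$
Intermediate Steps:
$J = -3$ ($J = -4 + 1 = -3$)
$c{\left(u \right)} = - 5 u$
$z = 1116$ ($z = \left(\left(-5\right) \left(-1\right) - 41\right) \left(-3 - 28\right) = \left(5 - 41\right) \left(-31\right) = \left(-36\right) \left(-31\right) = 1116$)
$z^{2} = 1116^{2} = 1245456$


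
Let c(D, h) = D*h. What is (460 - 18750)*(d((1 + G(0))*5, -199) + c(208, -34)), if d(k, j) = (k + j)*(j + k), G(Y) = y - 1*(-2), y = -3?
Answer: -594955410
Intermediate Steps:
G(Y) = -1 (G(Y) = -3 - 1*(-2) = -3 + 2 = -1)
d(k, j) = (j + k)² (d(k, j) = (j + k)*(j + k) = (j + k)²)
(460 - 18750)*(d((1 + G(0))*5, -199) + c(208, -34)) = (460 - 18750)*((-199 + (1 - 1)*5)² + 208*(-34)) = -18290*((-199 + 0*5)² - 7072) = -18290*((-199 + 0)² - 7072) = -18290*((-199)² - 7072) = -18290*(39601 - 7072) = -18290*32529 = -594955410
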